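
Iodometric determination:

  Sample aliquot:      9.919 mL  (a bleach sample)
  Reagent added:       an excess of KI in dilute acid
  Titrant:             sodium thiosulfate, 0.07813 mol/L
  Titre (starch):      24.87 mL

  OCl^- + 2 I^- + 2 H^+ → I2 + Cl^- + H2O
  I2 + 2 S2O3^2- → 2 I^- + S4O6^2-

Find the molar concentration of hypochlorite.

n(S2O3^2-) = 0.02487 × 0.07813 = 1.943 × 10^-3 mol
n(I2) = n(S2O3^2-)/2 = 9.715 × 10^-4 mol
n(OCl^-) in the aliquot = 9.715 × 10^-4 mol (1:1 ratio)
[OCl^-] = 9.715 × 10^-4 / 0.009919 = 0.09795 mol/L

0.09795 mol/L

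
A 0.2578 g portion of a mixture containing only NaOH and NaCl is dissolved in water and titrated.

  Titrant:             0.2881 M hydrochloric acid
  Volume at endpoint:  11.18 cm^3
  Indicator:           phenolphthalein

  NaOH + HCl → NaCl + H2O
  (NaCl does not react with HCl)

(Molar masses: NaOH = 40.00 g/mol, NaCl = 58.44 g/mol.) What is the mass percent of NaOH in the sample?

n(HCl) = 0.01118 × 0.2881 = 3.221 × 10^-3 mol
Let x = n(NaOH), y = n(NaCl).
Titrant: 1x = 3.221 × 10^-3;  mass: 40.00x + 58.44y = 0.2578
Solving, x = 3.221 × 10^-3 mol, y = 2.207 × 10^-3 mol
mass of NaOH = 3.221 × 10^-3 × 40.00 = 0.1288 g
% NaOH = 0.1288 / 0.2578 × 100 = 49.98 %

49.98 %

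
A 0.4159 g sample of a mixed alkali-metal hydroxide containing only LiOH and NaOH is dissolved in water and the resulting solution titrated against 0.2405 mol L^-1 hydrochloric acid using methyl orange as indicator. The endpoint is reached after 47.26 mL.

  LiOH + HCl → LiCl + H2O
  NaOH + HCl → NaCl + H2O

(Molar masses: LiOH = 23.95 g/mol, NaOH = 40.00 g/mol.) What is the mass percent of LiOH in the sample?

n(HCl) = 0.04726 × 0.2405 = 0.01137 mol
Let x = n(LiOH), y = n(NaOH).
Titrant: 1x + 1y = 0.01137;  mass: 23.95x + 40.00y = 0.4159
Solving, x = 2.414 × 10^-3 mol, y = 8.952 × 10^-3 mol
mass of LiOH = 2.414 × 10^-3 × 23.95 = 0.05781 g
% LiOH = 0.05781 / 0.4159 × 100 = 13.90 %

13.90 %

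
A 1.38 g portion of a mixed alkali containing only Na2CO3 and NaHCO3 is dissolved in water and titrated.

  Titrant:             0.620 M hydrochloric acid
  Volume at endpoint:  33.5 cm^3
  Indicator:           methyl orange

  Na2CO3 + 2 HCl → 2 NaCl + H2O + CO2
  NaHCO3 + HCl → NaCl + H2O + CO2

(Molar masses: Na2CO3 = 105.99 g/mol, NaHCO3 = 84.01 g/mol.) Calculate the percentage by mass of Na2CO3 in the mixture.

n(HCl) = 0.0335 × 0.620 = 0.0208 mol
Let x = n(Na2CO3), y = n(NaHCO3).
Titrant: 2x + 1y = 0.0208;  mass: 105.99x + 84.01y = 1.38
Solving, x = 5.88 × 10^-3 mol, y = 9.01 × 10^-3 mol
mass of Na2CO3 = 5.88 × 10^-3 × 105.99 = 0.623 g
% Na2CO3 = 0.623 / 1.38 × 100 = 45.2 %

45.2 %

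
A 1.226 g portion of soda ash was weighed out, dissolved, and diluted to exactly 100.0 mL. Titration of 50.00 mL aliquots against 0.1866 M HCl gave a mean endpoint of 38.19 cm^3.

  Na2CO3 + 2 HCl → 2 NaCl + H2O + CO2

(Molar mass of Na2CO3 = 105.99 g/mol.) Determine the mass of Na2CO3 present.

0.7553 g

n(HCl) per titration = 0.03819 × 0.1866 = 7.126 × 10^-3 mol
From the 1:2 ratio, n(Na2CO3) in each aliquot = 1/2 × 7.126 × 10^-3 = 3.563 × 10^-3 mol
n(Na2CO3) in the whole flask = 3.563 × 10^-3 × 100.0/50.00 = 7.126 × 10^-3 mol
mass of Na2CO3 = 7.126 × 10^-3 × 105.99 = 0.7553 g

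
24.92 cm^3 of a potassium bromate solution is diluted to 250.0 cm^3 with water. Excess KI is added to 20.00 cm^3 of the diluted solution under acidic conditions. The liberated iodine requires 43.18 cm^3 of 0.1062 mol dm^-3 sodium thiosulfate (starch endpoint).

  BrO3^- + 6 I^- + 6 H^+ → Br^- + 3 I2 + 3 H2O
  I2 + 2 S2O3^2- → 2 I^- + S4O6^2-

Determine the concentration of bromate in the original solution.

n(S2O3^2-) = 0.04318 × 0.1062 = 4.586 × 10^-3 mol
n(I2) = n(S2O3^2-)/2 = 2.293 × 10^-3 mol
From the 1:3 ratio, n(BrO3^-) in the aliquot = 1/3 × 2.293 × 10^-3 = 7.643 × 10^-4 mol
[BrO3^-]_dilute = 7.643 × 10^-4 / 0.02000 = 0.03821 mol/L
[BrO3^-]_original = 0.03821 × 250.0/24.92 = 0.3834 mol/L

0.3834 mol/L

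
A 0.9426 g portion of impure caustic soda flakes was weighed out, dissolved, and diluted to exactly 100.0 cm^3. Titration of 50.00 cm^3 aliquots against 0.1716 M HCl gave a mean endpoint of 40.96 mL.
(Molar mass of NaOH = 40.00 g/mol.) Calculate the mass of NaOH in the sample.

0.5623 g

NaOH + HCl → NaCl + H2O
n(HCl) per titration = 0.04096 × 0.1716 = 7.029 × 10^-3 mol
n(NaOH) in each aliquot = 7.029 × 10^-3 mol (1:1 ratio)
n(NaOH) in the whole flask = 7.029 × 10^-3 × 100.0/50.00 = 0.01406 mol
mass of NaOH = 0.01406 × 40.00 = 0.5623 g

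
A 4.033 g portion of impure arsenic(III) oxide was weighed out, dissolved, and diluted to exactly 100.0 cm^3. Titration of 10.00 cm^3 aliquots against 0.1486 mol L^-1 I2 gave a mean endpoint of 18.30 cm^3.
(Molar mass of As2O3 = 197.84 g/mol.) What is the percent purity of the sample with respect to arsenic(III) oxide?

As2O3 + 2 I2 + 2 H2O → As2O5 + 4 HI
n(I2) per titration = 0.01830 × 0.1486 = 2.719 × 10^-3 mol
From the 1:2 ratio, n(As2O3) in each aliquot = 1/2 × 2.719 × 10^-3 = 1.360 × 10^-3 mol
n(As2O3) in the whole flask = 1.360 × 10^-3 × 100.0/10.00 = 0.01360 mol
mass of As2O3 = 0.01360 × 197.84 = 2.690 g
% As2O3 = 2.690 / 4.033 × 100 = 66.70 %

66.70 %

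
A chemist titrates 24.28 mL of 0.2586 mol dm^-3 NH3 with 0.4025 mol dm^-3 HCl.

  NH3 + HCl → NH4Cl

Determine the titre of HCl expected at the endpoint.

n(NH3) = 0.02428 L × 0.2586 mol/L = 6.279 × 10^-3 mol
n(HCl) = 6.279 × 10^-3 mol (1:1 stoichiometry)
V(HCl) = 6.279 × 10^-3 mol / 0.4025 mol/L = 0.01560 L = 15.60 mL

15.60 mL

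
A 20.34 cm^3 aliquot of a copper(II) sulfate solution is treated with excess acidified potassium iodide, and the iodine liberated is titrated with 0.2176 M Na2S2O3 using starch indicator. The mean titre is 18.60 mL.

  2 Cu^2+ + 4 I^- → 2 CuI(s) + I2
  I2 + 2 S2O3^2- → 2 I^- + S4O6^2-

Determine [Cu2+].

0.1990 M

n(S2O3^2-) = 0.01860 × 0.2176 = 4.047 × 10^-3 mol
n(I2) = n(S2O3^2-)/2 = 2.024 × 10^-3 mol
From the 2:1 ratio, n(Cu2+) in the aliquot = 2/1 × 2.024 × 10^-3 = 4.047 × 10^-3 mol
[Cu2+] = 4.047 × 10^-3 / 0.02034 = 0.1990 mol/L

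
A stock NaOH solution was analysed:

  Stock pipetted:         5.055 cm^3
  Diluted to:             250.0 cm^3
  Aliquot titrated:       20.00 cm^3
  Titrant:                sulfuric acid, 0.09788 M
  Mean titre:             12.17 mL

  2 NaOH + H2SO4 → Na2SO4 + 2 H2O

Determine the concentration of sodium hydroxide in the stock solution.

n(H2SO4) = 0.01217 × 0.09788 = 1.191 × 10^-3 mol
From the 2:1 ratio, n(NaOH) in the aliquot = 2/1 × 1.191 × 10^-3 = 2.382 × 10^-3 mol
[NaOH]_dilute = 2.382 × 10^-3 / 0.02000 = 0.1191 mol/L
Dilution factor = 250.0 / 5.055 = 49.46
[NaOH]_stock = 0.1191 × 49.46 = 5.891 mol/L

5.891 M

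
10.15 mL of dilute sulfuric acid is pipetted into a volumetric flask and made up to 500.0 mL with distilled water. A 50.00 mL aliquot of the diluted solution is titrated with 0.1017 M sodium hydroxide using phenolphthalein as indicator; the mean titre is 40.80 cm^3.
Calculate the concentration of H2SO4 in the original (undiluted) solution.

H2SO4 + 2 NaOH → Na2SO4 + 2 H2O
n(NaOH) = 0.04080 × 0.1017 = 4.149 × 10^-3 mol
From the 1:2 ratio, n(H2SO4) in the aliquot = 1/2 × 4.149 × 10^-3 = 2.075 × 10^-3 mol
[H2SO4]_dilute = 2.075 × 10^-3 / 0.05000 = 0.04149 mol/L
Dilution factor = 500.0 / 10.15 = 49.26
[H2SO4]_stock = 0.04149 × 49.26 = 2.044 mol/L

2.044 M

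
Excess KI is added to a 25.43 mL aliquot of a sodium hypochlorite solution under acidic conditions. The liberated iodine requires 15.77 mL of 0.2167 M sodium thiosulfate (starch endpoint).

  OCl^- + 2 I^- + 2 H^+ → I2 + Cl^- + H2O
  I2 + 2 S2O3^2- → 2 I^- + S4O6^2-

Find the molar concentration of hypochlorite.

n(S2O3^2-) = 0.01577 × 0.2167 = 3.417 × 10^-3 mol
n(I2) = n(S2O3^2-)/2 = 1.709 × 10^-3 mol
n(OCl^-) in the aliquot = 1.709 × 10^-3 mol (1:1 ratio)
[OCl^-] = 1.709 × 10^-3 / 0.02543 = 0.06719 mol/L

0.06719 M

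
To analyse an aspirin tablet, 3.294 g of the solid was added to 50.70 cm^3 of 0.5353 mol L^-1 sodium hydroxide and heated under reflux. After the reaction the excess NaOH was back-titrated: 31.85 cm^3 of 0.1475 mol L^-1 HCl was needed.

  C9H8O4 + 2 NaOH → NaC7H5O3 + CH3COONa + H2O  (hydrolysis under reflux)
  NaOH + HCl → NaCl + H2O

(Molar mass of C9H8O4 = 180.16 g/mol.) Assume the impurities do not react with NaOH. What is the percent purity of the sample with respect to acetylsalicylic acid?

61.37 %

n(NaOH) added = 0.05070 × 0.5353 = 0.02714 mol
n(HCl) used in back-titration = 0.03185 × 0.1475 = 4.698 × 10^-3 mol
n(NaOH) left over = 4.698 × 10^-3 mol (1:1 ratio)
n(NaOH) consumed by analyte = 0.02714 − 4.698 × 10^-3 = 0.02244 mol
From the 1:2 ratio, n(C9H8O4) = 1/2 × 0.02244 = 0.01122 mol
mass of C9H8O4 = 0.01122 × 180.16 = 2.022 g
% C9H8O4 = 2.022 / 3.294 × 100 = 61.37 %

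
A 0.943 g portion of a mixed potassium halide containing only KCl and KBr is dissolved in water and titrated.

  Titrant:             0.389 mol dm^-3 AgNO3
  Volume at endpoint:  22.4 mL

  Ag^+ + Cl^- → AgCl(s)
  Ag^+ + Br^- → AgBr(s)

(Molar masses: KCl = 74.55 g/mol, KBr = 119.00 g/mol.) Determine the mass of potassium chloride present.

n(AgNO3) = 0.0224 × 0.389 = 8.71 × 10^-3 mol
Let x = n(KCl), y = n(KBr).
Titrant: 1x + 1y = 8.71 × 10^-3;  mass: 74.55x + 119.00y = 0.943
Solving, x = 2.11 × 10^-3 mol, y = 6.60 × 10^-3 mol
mass of KCl = 2.11 × 10^-3 × 74.55 = 0.158 g

0.158 g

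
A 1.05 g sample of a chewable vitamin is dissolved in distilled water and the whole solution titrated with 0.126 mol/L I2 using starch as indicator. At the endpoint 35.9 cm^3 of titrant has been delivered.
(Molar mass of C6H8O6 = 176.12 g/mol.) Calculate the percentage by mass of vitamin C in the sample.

75.9 %

C6H8O6 + I2 → C6H6O6 + 2 HI
n(I2) = 0.0359 L × 0.126 mol/L = 4.52 × 10^-3 mol
n(C6H8O6) = 4.52 × 10^-3 mol (1:1 ratio)
mass of C6H8O6 = 4.52 × 10^-3 × 176.12 g/mol = 0.797 g
% C6H8O6 = 0.797 / 1.05 × 100 = 75.9 %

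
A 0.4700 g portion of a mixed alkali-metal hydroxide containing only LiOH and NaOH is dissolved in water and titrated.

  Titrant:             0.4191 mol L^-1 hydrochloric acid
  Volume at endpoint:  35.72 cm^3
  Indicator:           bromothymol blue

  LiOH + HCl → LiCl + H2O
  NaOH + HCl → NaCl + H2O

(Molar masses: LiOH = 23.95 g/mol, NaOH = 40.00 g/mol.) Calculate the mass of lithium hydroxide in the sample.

n(HCl) = 0.03572 × 0.4191 = 0.01497 mol
Let x = n(LiOH), y = n(NaOH).
Titrant: 1x + 1y = 0.01497;  mass: 23.95x + 40.00y = 0.4700
Solving, x = 8.026 × 10^-3 mol, y = 6.945 × 10^-3 mol
mass of LiOH = 8.026 × 10^-3 × 23.95 = 0.1922 g

0.1922 g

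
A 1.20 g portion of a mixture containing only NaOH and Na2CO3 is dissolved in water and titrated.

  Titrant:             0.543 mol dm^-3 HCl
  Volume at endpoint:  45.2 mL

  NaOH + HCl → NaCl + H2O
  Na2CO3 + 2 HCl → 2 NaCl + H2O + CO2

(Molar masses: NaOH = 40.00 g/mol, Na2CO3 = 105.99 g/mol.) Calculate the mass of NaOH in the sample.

0.310 g

n(HCl) = 0.0452 × 0.543 = 0.0245 mol
Let x = n(NaOH), y = n(Na2CO3).
Titrant: 1x + 2y = 0.0245;  mass: 40.00x + 105.99y = 1.20
Solving, x = 7.75 × 10^-3 mol, y = 8.40 × 10^-3 mol
mass of NaOH = 7.75 × 10^-3 × 40.00 = 0.310 g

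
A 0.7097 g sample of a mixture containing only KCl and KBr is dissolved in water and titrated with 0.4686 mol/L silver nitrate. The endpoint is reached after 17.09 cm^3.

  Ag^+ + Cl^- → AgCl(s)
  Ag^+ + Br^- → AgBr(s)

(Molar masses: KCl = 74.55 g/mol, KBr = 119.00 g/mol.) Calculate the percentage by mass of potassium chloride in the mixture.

n(AgNO3) = 0.01709 × 0.4686 = 8.008 × 10^-3 mol
Let x = n(KCl), y = n(KBr).
Titrant: 1x + 1y = 8.008 × 10^-3;  mass: 74.55x + 119.00y = 0.7097
Solving, x = 5.473 × 10^-3 mol, y = 2.535 × 10^-3 mol
mass of KCl = 5.473 × 10^-3 × 74.55 = 0.4080 g
% KCl = 0.4080 / 0.7097 × 100 = 57.50 %

57.50 %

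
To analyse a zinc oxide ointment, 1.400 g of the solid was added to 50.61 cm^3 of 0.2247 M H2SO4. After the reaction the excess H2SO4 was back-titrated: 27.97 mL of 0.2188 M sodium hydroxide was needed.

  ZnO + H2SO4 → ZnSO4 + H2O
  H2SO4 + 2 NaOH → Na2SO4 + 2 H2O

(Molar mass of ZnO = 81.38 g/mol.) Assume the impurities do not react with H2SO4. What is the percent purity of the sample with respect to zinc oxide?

n(H2SO4) added = 0.05061 × 0.2247 = 0.01137 mol
n(NaOH) used in back-titration = 0.02797 × 0.2188 = 6.120 × 10^-3 mol
From the 1:2 ratio, n(H2SO4) left over = 1/2 × 6.120 × 10^-3 = 3.060 × 10^-3 mol
n(H2SO4) consumed by analyte = 0.01137 − 3.060 × 10^-3 = 8.312 × 10^-3 mol
n(ZnO) = 8.312 × 10^-3 mol (1:1 ratio)
mass of ZnO = 8.312 × 10^-3 × 81.38 = 0.6764 g
% ZnO = 0.6764 / 1.400 × 100 = 48.32 %

48.32 %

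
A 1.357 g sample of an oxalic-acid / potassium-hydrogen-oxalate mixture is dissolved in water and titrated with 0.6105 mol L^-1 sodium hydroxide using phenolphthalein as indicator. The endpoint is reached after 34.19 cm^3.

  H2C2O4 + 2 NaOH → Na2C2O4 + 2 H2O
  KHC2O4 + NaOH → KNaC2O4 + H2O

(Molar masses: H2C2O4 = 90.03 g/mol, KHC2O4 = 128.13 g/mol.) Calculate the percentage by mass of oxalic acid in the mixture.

52.58 %

n(NaOH) = 0.03419 × 0.6105 = 0.02087 mol
Let x = n(H2C2O4), y = n(KHC2O4).
Titrant: 2x + 1y = 0.02087;  mass: 90.03x + 128.13y = 1.357
Solving, x = 7.926 × 10^-3 mol, y = 5.022 × 10^-3 mol
mass of H2C2O4 = 7.926 × 10^-3 × 90.03 = 0.7135 g
% H2C2O4 = 0.7135 / 1.357 × 100 = 52.58 %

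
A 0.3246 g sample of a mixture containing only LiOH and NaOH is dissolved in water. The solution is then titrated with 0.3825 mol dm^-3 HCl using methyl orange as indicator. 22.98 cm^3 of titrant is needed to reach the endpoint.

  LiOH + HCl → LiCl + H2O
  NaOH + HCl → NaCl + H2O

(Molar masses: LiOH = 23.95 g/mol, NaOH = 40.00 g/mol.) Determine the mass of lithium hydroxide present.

0.04028 g

n(HCl) = 0.02298 × 0.3825 = 8.790 × 10^-3 mol
Let x = n(LiOH), y = n(NaOH).
Titrant: 1x + 1y = 8.790 × 10^-3;  mass: 23.95x + 40.00y = 0.3246
Solving, x = 1.682 × 10^-3 mol, y = 7.108 × 10^-3 mol
mass of LiOH = 1.682 × 10^-3 × 23.95 = 0.04028 g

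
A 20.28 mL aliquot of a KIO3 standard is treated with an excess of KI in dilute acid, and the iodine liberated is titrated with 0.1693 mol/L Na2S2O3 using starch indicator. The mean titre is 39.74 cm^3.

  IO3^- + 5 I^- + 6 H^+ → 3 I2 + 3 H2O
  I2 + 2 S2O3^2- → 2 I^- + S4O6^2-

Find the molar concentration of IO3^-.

0.05529 mol/L

n(S2O3^2-) = 0.03974 × 0.1693 = 6.728 × 10^-3 mol
n(I2) = n(S2O3^2-)/2 = 3.364 × 10^-3 mol
From the 1:3 ratio, n(IO3^-) in the aliquot = 1/3 × 3.364 × 10^-3 = 1.121 × 10^-3 mol
[IO3^-] = 1.121 × 10^-3 / 0.02028 = 0.05529 mol/L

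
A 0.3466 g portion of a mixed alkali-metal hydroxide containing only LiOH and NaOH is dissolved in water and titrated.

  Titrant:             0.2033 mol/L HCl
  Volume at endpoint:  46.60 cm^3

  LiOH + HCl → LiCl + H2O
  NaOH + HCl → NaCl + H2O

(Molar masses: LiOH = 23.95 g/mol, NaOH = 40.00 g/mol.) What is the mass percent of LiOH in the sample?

n(HCl) = 0.04660 × 0.2033 = 9.474 × 10^-3 mol
Let x = n(LiOH), y = n(NaOH).
Titrant: 1x + 1y = 9.474 × 10^-3;  mass: 23.95x + 40.00y = 0.3466
Solving, x = 2.016 × 10^-3 mol, y = 7.458 × 10^-3 mol
mass of LiOH = 2.016 × 10^-3 × 23.95 = 0.04827 g
% LiOH = 0.04827 / 0.3466 × 100 = 13.93 %

13.93 %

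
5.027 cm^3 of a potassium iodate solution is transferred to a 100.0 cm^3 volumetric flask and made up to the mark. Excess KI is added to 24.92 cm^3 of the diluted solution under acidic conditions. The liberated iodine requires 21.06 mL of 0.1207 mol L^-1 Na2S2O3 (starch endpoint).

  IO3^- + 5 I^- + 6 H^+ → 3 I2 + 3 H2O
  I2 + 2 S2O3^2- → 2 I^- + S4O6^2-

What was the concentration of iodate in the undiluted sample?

0.3382 mol/L

n(S2O3^2-) = 0.02106 × 0.1207 = 2.542 × 10^-3 mol
n(I2) = n(S2O3^2-)/2 = 1.271 × 10^-3 mol
From the 1:3 ratio, n(IO3^-) in the aliquot = 1/3 × 1.271 × 10^-3 = 4.237 × 10^-4 mol
[IO3^-]_dilute = 4.237 × 10^-4 / 0.02492 = 0.01700 mol/L
[IO3^-]_original = 0.01700 × 100.0/5.027 = 0.3382 mol/L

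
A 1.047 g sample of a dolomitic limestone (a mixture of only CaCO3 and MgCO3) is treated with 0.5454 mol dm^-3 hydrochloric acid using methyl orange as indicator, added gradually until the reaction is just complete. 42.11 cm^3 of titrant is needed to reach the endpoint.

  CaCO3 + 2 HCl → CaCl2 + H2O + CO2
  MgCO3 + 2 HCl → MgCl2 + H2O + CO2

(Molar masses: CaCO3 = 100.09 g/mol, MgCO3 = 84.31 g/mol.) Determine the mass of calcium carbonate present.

0.5000 g

n(HCl) = 0.04211 × 0.5454 = 0.02297 mol
Let x = n(CaCO3), y = n(MgCO3).
Titrant: 2x + 2y = 0.02297;  mass: 100.09x + 84.31y = 1.047
Solving, x = 4.996 × 10^-3 mol, y = 6.488 × 10^-3 mol
mass of CaCO3 = 4.996 × 10^-3 × 100.09 = 0.5000 g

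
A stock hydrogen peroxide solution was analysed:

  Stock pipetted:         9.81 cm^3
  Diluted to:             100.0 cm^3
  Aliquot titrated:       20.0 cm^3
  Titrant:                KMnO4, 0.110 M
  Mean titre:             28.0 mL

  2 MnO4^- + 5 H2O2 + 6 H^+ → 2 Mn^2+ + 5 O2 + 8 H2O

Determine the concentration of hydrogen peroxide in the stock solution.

3.92 M

n(KMnO4) = 0.0280 × 0.110 = 3.08 × 10^-3 mol
From the 5:2 ratio, n(H2O2) in the aliquot = 5/2 × 3.08 × 10^-3 = 7.70 × 10^-3 mol
[H2O2]_dilute = 7.70 × 10^-3 / 0.0200 = 0.385 mol/L
Dilution factor = 100.0 / 9.81 = 10.19
[H2O2]_stock = 0.385 × 10.19 = 3.92 mol/L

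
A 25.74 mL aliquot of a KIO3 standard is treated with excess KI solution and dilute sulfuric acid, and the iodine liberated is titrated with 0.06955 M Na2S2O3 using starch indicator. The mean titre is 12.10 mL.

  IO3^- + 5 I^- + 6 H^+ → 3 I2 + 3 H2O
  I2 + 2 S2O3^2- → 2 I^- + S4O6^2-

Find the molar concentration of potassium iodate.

n(S2O3^2-) = 0.01210 × 0.06955 = 8.416 × 10^-4 mol
n(I2) = n(S2O3^2-)/2 = 4.208 × 10^-4 mol
From the 1:3 ratio, n(IO3^-) in the aliquot = 1/3 × 4.208 × 10^-4 = 1.403 × 10^-4 mol
[IO3^-] = 1.403 × 10^-4 / 0.02574 = 0.005449 mol/L

0.005449 M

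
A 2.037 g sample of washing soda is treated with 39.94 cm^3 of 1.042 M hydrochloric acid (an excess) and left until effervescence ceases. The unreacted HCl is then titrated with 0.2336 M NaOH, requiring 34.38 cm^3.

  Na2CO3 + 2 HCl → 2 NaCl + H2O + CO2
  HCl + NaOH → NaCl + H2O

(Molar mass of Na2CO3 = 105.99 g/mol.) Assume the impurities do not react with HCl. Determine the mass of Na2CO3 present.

1.780 g

n(HCl) added = 0.03994 × 1.042 = 0.04162 mol
n(NaOH) used in back-titration = 0.03438 × 0.2336 = 8.031 × 10^-3 mol
n(HCl) left over = 8.031 × 10^-3 mol (1:1 ratio)
n(HCl) consumed by analyte = 0.04162 − 8.031 × 10^-3 = 0.03359 mol
From the 1:2 ratio, n(Na2CO3) = 1/2 × 0.03359 = 0.01679 mol
mass of Na2CO3 = 0.01679 × 105.99 = 1.780 g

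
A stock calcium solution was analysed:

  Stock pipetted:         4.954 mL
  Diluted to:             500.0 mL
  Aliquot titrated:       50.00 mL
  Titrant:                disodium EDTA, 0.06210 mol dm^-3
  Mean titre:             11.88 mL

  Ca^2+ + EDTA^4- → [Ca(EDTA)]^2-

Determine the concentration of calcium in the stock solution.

1.489 mol/L

n(EDTA) = 0.01188 × 0.06210 = 7.377 × 10^-4 mol
n(Ca2+) in the aliquot = 7.377 × 10^-4 mol (1:1 ratio)
[Ca2+]_dilute = 7.377 × 10^-4 / 0.05000 = 0.01475 mol/L
Dilution factor = 500.0 / 4.954 = 100.9
[Ca2+]_stock = 0.01475 × 100.9 = 1.489 mol/L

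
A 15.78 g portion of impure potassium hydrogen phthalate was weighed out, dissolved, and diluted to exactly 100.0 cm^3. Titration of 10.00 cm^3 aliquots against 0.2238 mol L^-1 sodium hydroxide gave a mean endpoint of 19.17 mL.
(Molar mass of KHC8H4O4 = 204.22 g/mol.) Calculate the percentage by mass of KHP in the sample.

KHC8H4O4 + NaOH → KNaC8H4O4 + H2O
n(NaOH) per titration = 0.01917 × 0.2238 = 4.290 × 10^-3 mol
n(KHC8H4O4) in each aliquot = 4.290 × 10^-3 mol (1:1 ratio)
n(KHC8H4O4) in the whole flask = 4.290 × 10^-3 × 100.0/10.00 = 0.04290 mol
mass of KHC8H4O4 = 0.04290 × 204.22 = 8.762 g
% KHC8H4O4 = 8.762 / 15.78 × 100 = 55.52 %

55.52 %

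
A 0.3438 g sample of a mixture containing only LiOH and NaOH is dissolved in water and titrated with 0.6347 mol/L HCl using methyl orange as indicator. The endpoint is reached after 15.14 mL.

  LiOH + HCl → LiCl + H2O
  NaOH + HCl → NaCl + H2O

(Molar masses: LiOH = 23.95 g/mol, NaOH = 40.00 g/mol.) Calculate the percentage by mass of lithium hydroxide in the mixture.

n(HCl) = 0.01514 × 0.6347 = 9.609 × 10^-3 mol
Let x = n(LiOH), y = n(NaOH).
Titrant: 1x + 1y = 9.609 × 10^-3;  mass: 23.95x + 40.00y = 0.3438
Solving, x = 2.528 × 10^-3 mol, y = 7.081 × 10^-3 mol
mass of LiOH = 2.528 × 10^-3 × 23.95 = 0.06055 g
% LiOH = 0.06055 / 0.3438 × 100 = 17.61 %

17.61 %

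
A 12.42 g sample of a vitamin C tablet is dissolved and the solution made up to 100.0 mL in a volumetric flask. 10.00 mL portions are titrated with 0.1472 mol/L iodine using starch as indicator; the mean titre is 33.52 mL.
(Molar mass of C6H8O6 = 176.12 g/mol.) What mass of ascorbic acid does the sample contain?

C6H8O6 + I2 → C6H6O6 + 2 HI
n(I2) per titration = 0.03352 × 0.1472 = 4.934 × 10^-3 mol
n(C6H8O6) in each aliquot = 4.934 × 10^-3 mol (1:1 ratio)
n(C6H8O6) in the whole flask = 4.934 × 10^-3 × 100.0/10.00 = 0.04934 mol
mass of C6H8O6 = 0.04934 × 176.12 = 8.690 g

8.690 g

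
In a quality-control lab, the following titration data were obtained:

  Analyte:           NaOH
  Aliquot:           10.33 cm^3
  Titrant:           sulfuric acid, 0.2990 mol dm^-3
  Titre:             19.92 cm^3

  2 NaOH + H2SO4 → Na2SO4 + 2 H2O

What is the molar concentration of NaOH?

1.153 mol/L

n(H2SO4) = 0.01992 L × 0.2990 mol/L = 5.956 × 10^-3 mol
From the 2:1 mole ratio, n(NaOH) = 2/1 × 5.956 × 10^-3 = 0.01191 mol
[NaOH] = 0.01191 mol / 0.01033 L = 1.153 mol/L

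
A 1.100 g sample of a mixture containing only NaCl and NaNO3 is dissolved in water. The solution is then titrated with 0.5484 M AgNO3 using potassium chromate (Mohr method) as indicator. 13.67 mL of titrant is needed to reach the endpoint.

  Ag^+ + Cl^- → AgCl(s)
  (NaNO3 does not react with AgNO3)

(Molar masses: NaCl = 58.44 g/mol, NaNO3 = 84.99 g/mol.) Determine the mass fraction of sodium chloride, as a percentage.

39.83 %

n(AgNO3) = 0.01367 × 0.5484 = 7.497 × 10^-3 mol
Let x = n(NaCl), y = n(NaNO3).
Titrant: 1x = 7.497 × 10^-3;  mass: 58.44x + 84.99y = 1.100
Solving, x = 7.497 × 10^-3 mol, y = 7.788 × 10^-3 mol
mass of NaCl = 7.497 × 10^-3 × 58.44 = 0.4381 g
% NaCl = 0.4381 / 1.100 × 100 = 39.83 %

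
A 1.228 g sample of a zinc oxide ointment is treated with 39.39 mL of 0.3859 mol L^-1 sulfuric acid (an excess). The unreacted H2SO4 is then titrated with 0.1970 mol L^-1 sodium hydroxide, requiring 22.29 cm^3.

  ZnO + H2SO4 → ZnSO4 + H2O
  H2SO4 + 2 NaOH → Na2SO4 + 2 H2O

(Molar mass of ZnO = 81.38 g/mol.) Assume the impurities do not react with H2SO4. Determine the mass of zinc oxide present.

1.058 g

n(H2SO4) added = 0.03939 × 0.3859 = 0.01520 mol
n(NaOH) used in back-titration = 0.02229 × 0.1970 = 4.391 × 10^-3 mol
From the 1:2 ratio, n(H2SO4) left over = 1/2 × 4.391 × 10^-3 = 2.196 × 10^-3 mol
n(H2SO4) consumed by analyte = 0.01520 − 2.196 × 10^-3 = 0.01301 mol
n(ZnO) = 0.01301 mol (1:1 ratio)
mass of ZnO = 0.01301 × 81.38 = 1.058 g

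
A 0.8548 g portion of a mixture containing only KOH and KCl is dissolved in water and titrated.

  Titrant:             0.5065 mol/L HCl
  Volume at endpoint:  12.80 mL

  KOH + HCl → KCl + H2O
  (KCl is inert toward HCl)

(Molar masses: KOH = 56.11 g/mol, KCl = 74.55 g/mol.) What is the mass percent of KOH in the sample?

n(HCl) = 0.01280 × 0.5065 = 6.483 × 10^-3 mol
Let x = n(KOH), y = n(KCl).
Titrant: 1x = 6.483 × 10^-3;  mass: 56.11x + 74.55y = 0.8548
Solving, x = 6.483 × 10^-3 mol, y = 6.587 × 10^-3 mol
mass of KOH = 6.483 × 10^-3 × 56.11 = 0.3638 g
% KOH = 0.3638 / 0.8548 × 100 = 42.56 %

42.56 %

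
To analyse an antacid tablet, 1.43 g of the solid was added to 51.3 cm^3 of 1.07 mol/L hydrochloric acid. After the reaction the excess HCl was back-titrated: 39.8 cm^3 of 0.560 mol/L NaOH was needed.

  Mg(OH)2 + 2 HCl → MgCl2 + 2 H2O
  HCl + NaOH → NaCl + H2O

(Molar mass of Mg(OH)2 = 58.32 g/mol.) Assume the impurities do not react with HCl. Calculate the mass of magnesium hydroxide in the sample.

0.951 g

n(HCl) added = 0.0513 × 1.07 = 0.0549 mol
n(NaOH) used in back-titration = 0.0398 × 0.560 = 0.0223 mol
n(HCl) left over = 0.0223 mol (1:1 ratio)
n(HCl) consumed by analyte = 0.0549 − 0.0223 = 0.0326 mol
From the 1:2 ratio, n(Mg(OH)2) = 1/2 × 0.0326 = 0.0163 mol
mass of Mg(OH)2 = 0.0163 × 58.32 = 0.951 g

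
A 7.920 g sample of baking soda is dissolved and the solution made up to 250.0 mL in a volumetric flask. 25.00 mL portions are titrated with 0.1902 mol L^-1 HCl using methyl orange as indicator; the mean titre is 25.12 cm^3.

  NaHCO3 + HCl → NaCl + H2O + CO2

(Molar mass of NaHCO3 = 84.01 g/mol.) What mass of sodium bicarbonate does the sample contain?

n(HCl) per titration = 0.02512 × 0.1902 = 4.778 × 10^-3 mol
n(NaHCO3) in each aliquot = 4.778 × 10^-3 mol (1:1 ratio)
n(NaHCO3) in the whole flask = 4.778 × 10^-3 × 250.0/25.00 = 0.04778 mol
mass of NaHCO3 = 0.04778 × 84.01 = 4.014 g

4.014 g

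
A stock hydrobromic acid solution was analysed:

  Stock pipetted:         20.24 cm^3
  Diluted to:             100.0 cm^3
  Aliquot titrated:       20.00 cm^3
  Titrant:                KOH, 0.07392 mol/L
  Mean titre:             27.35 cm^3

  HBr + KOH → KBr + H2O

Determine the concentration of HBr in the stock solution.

0.4994 mol/L

n(KOH) = 0.02735 × 0.07392 = 2.022 × 10^-3 mol
n(HBr) in the aliquot = 2.022 × 10^-3 mol (1:1 ratio)
[HBr]_dilute = 2.022 × 10^-3 / 0.02000 = 0.1011 mol/L
Dilution factor = 100.0 / 20.24 = 4.941
[HBr]_stock = 0.1011 × 4.941 = 0.4994 mol/L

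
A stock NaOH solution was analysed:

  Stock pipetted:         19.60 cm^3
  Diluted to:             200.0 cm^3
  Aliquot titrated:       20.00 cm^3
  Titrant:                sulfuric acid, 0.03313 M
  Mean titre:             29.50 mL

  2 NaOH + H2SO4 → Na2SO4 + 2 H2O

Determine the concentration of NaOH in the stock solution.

0.9973 M

n(H2SO4) = 0.02950 × 0.03313 = 9.773 × 10^-4 mol
From the 2:1 ratio, n(NaOH) in the aliquot = 2/1 × 9.773 × 10^-4 = 1.955 × 10^-3 mol
[NaOH]_dilute = 1.955 × 10^-3 / 0.02000 = 0.09773 mol/L
Dilution factor = 200.0 / 19.60 = 10.20
[NaOH]_stock = 0.09773 × 10.20 = 0.9973 mol/L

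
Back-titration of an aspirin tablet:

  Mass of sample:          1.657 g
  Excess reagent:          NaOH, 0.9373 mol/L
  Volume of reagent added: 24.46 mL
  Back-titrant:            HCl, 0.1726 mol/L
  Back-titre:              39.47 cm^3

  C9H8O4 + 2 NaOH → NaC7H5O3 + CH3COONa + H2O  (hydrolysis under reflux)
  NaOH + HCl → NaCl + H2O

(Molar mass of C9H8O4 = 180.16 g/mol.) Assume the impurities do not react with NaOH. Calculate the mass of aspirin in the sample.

1.452 g

n(NaOH) added = 0.02446 × 0.9373 = 0.02293 mol
n(HCl) used in back-titration = 0.03947 × 0.1726 = 6.813 × 10^-3 mol
n(NaOH) left over = 6.813 × 10^-3 mol (1:1 ratio)
n(NaOH) consumed by analyte = 0.02293 − 6.813 × 10^-3 = 0.01611 mol
From the 1:2 ratio, n(C9H8O4) = 1/2 × 0.01611 = 8.057 × 10^-3 mol
mass of C9H8O4 = 8.057 × 10^-3 × 180.16 = 1.452 g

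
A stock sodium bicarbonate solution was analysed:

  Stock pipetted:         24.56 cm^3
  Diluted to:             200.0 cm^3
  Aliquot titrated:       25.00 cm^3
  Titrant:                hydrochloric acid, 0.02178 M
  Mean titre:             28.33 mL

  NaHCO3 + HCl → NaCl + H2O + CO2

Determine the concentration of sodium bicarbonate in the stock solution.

0.2010 M

n(HCl) = 0.02833 × 0.02178 = 6.170 × 10^-4 mol
n(NaHCO3) in the aliquot = 6.170 × 10^-4 mol (1:1 ratio)
[NaHCO3]_dilute = 6.170 × 10^-4 / 0.02500 = 0.02468 mol/L
Dilution factor = 200.0 / 24.56 = 8.143
[NaHCO3]_stock = 0.02468 × 8.143 = 0.2010 mol/L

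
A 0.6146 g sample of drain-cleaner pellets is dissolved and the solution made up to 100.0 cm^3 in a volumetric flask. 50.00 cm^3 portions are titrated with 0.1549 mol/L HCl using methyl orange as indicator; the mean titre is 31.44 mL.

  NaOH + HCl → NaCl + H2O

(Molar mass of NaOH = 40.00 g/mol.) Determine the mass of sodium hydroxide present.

n(HCl) per titration = 0.03144 × 0.1549 = 4.870 × 10^-3 mol
n(NaOH) in each aliquot = 4.870 × 10^-3 mol (1:1 ratio)
n(NaOH) in the whole flask = 4.870 × 10^-3 × 100.0/50.00 = 9.740 × 10^-3 mol
mass of NaOH = 9.740 × 10^-3 × 40.00 = 0.3896 g

0.3896 g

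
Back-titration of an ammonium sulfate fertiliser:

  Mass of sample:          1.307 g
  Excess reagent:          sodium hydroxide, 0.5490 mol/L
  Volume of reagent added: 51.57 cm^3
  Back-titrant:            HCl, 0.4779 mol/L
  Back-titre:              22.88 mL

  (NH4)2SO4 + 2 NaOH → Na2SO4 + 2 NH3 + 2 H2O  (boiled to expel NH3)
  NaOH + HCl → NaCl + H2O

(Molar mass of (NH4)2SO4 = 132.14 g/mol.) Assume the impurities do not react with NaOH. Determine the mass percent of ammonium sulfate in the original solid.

n(NaOH) added = 0.05157 × 0.5490 = 0.02831 mol
n(HCl) used in back-titration = 0.02288 × 0.4779 = 0.01093 mol
n(NaOH) left over = 0.01093 mol (1:1 ratio)
n(NaOH) consumed by analyte = 0.02831 − 0.01093 = 0.01738 mol
From the 1:2 ratio, n((NH4)2SO4) = 1/2 × 0.01738 = 8.689 × 10^-3 mol
mass of (NH4)2SO4 = 8.689 × 10^-3 × 132.14 = 1.148 g
% (NH4)2SO4 = 1.148 / 1.307 × 100 = 87.85 %

87.85 %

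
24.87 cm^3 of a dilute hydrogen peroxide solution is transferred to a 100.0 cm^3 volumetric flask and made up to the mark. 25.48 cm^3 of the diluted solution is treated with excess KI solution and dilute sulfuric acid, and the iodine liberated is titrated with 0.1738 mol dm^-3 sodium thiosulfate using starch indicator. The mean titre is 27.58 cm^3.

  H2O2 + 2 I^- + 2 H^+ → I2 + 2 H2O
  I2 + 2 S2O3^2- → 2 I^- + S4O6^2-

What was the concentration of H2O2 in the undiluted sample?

0.3782 mol/L

n(S2O3^2-) = 0.02758 × 0.1738 = 4.793 × 10^-3 mol
n(I2) = n(S2O3^2-)/2 = 2.397 × 10^-3 mol
n(H2O2) in the aliquot = 2.397 × 10^-3 mol (1:1 ratio)
[H2O2]_dilute = 2.397 × 10^-3 / 0.02548 = 0.09406 mol/L
[H2O2]_original = 0.09406 × 100.0/24.87 = 0.3782 mol/L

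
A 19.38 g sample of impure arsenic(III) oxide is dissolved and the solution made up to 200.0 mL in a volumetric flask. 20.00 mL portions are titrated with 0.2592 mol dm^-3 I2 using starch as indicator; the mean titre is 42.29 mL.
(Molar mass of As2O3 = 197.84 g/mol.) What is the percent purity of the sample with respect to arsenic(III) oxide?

55.95 %

As2O3 + 2 I2 + 2 H2O → As2O5 + 4 HI
n(I2) per titration = 0.04229 × 0.2592 = 0.01096 mol
From the 1:2 ratio, n(As2O3) in each aliquot = 1/2 × 0.01096 = 5.481 × 10^-3 mol
n(As2O3) in the whole flask = 5.481 × 10^-3 × 200.0/20.00 = 0.05481 mol
mass of As2O3 = 0.05481 × 197.84 = 10.84 g
% As2O3 = 10.84 / 19.38 × 100 = 55.95 %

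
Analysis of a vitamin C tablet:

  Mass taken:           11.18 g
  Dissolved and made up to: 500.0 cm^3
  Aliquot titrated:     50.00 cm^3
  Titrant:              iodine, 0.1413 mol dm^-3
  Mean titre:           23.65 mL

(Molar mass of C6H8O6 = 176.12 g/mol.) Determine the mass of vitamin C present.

C6H8O6 + I2 → C6H6O6 + 2 HI
n(I2) per titration = 0.02365 × 0.1413 = 3.342 × 10^-3 mol
n(C6H8O6) in each aliquot = 3.342 × 10^-3 mol (1:1 ratio)
n(C6H8O6) in the whole flask = 3.342 × 10^-3 × 500.0/50.00 = 0.03342 mol
mass of C6H8O6 = 0.03342 × 176.12 = 5.885 g

5.885 g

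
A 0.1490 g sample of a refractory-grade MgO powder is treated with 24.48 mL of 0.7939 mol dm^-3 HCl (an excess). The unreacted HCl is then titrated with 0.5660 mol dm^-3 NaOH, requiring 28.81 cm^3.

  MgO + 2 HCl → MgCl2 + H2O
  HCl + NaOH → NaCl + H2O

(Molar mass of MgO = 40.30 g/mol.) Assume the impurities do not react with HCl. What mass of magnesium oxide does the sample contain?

n(HCl) added = 0.02448 × 0.7939 = 0.01943 mol
n(NaOH) used in back-titration = 0.02881 × 0.5660 = 0.01631 mol
n(HCl) left over = 0.01631 mol (1:1 ratio)
n(HCl) consumed by analyte = 0.01943 − 0.01631 = 3.128 × 10^-3 mol
From the 1:2 ratio, n(MgO) = 1/2 × 3.128 × 10^-3 = 1.564 × 10^-3 mol
mass of MgO = 1.564 × 10^-3 × 40.30 = 0.06303 g

0.06303 g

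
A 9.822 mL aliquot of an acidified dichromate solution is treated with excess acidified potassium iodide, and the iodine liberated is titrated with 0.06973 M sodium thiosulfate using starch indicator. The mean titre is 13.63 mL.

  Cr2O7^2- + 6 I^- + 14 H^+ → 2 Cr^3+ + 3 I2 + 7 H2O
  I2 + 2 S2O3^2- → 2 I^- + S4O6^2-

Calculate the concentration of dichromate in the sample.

0.01613 M

n(S2O3^2-) = 0.01363 × 0.06973 = 9.504 × 10^-4 mol
n(I2) = n(S2O3^2-)/2 = 4.752 × 10^-4 mol
From the 1:3 ratio, n(Cr2O7^2-) in the aliquot = 1/3 × 4.752 × 10^-4 = 1.584 × 10^-4 mol
[Cr2O7^2-] = 1.584 × 10^-4 / 0.009822 = 0.01613 mol/L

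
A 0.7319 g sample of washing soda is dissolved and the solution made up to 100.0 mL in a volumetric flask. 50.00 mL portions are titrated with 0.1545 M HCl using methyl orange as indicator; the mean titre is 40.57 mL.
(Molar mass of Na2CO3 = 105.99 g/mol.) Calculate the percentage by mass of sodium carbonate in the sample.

Na2CO3 + 2 HCl → 2 NaCl + H2O + CO2
n(HCl) per titration = 0.04057 × 0.1545 = 6.268 × 10^-3 mol
From the 1:2 ratio, n(Na2CO3) in each aliquot = 1/2 × 6.268 × 10^-3 = 3.134 × 10^-3 mol
n(Na2CO3) in the whole flask = 3.134 × 10^-3 × 100.0/50.00 = 6.268 × 10^-3 mol
mass of Na2CO3 = 6.268 × 10^-3 × 105.99 = 0.6644 g
% Na2CO3 = 0.6644 / 0.7319 × 100 = 90.77 %

90.77 %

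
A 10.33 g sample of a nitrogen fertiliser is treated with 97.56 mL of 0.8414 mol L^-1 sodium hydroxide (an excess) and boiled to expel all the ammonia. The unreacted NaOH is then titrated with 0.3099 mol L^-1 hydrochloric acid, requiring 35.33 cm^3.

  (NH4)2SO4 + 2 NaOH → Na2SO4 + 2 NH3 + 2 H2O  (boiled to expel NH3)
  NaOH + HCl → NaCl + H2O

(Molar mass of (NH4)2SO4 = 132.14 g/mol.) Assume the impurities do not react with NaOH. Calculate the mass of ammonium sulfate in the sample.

4.700 g

n(NaOH) added = 0.09756 × 0.8414 = 0.08209 mol
n(HCl) used in back-titration = 0.03533 × 0.3099 = 0.01095 mol
n(NaOH) left over = 0.01095 mol (1:1 ratio)
n(NaOH) consumed by analyte = 0.08209 − 0.01095 = 0.07114 mol
From the 1:2 ratio, n((NH4)2SO4) = 1/2 × 0.07114 = 0.03557 mol
mass of (NH4)2SO4 = 0.03557 × 132.14 = 4.700 g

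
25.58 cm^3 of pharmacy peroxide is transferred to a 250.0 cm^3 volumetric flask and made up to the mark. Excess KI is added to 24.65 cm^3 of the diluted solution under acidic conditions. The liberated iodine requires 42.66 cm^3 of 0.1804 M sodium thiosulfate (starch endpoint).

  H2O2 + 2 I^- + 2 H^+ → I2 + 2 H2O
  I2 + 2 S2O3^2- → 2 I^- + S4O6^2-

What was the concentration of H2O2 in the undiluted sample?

n(S2O3^2-) = 0.04266 × 0.1804 = 7.696 × 10^-3 mol
n(I2) = n(S2O3^2-)/2 = 3.848 × 10^-3 mol
n(H2O2) in the aliquot = 3.848 × 10^-3 mol (1:1 ratio)
[H2O2]_dilute = 3.848 × 10^-3 / 0.02465 = 0.1561 mol/L
[H2O2]_original = 0.1561 × 250.0/25.58 = 1.526 mol/L

1.526 M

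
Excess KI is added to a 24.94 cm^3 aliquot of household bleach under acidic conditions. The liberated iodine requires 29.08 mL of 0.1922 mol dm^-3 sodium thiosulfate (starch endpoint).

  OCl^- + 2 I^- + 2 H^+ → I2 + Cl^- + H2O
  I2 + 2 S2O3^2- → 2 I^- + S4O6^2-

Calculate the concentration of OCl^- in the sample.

0.1121 mol/L

n(S2O3^2-) = 0.02908 × 0.1922 = 5.589 × 10^-3 mol
n(I2) = n(S2O3^2-)/2 = 2.795 × 10^-3 mol
n(OCl^-) in the aliquot = 2.795 × 10^-3 mol (1:1 ratio)
[OCl^-] = 2.795 × 10^-3 / 0.02494 = 0.1121 mol/L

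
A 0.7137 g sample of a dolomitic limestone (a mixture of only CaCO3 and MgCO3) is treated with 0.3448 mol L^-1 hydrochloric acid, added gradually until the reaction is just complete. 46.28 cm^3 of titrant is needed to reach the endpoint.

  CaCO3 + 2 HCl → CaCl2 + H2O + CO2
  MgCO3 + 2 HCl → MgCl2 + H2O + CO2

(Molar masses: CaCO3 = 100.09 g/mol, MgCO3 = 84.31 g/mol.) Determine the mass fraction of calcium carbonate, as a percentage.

36.45 %

n(HCl) = 0.04628 × 0.3448 = 0.01596 mol
Let x = n(CaCO3), y = n(MgCO3).
Titrant: 2x + 2y = 0.01596;  mass: 100.09x + 84.31y = 0.7137
Solving, x = 2.599 × 10^-3 mol, y = 5.379 × 10^-3 mol
mass of CaCO3 = 2.599 × 10^-3 × 100.09 = 0.2602 g
% CaCO3 = 0.2602 / 0.7137 × 100 = 36.45 %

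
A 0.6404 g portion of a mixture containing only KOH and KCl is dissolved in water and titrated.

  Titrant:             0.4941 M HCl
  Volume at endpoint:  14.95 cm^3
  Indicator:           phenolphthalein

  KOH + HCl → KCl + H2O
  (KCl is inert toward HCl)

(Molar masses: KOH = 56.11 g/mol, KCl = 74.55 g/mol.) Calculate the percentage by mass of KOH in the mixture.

64.72 %

n(HCl) = 0.01495 × 0.4941 = 7.387 × 10^-3 mol
Let x = n(KOH), y = n(KCl).
Titrant: 1x = 7.387 × 10^-3;  mass: 56.11x + 74.55y = 0.6404
Solving, x = 7.387 × 10^-3 mol, y = 3.031 × 10^-3 mol
mass of KOH = 7.387 × 10^-3 × 56.11 = 0.4145 g
% KOH = 0.4145 / 0.6404 × 100 = 64.72 %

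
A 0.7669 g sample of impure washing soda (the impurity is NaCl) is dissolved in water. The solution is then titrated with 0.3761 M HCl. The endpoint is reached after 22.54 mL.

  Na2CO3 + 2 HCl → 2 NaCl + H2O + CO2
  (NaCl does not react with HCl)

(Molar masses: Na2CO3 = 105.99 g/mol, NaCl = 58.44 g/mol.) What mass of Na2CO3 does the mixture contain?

0.4493 g

n(HCl) = 0.02254 × 0.3761 = 8.477 × 10^-3 mol
Let x = n(Na2CO3), y = n(NaCl).
Titrant: 2x = 8.477 × 10^-3;  mass: 105.99x + 58.44y = 0.7669
Solving, x = 4.239 × 10^-3 mol, y = 5.435 × 10^-3 mol
mass of Na2CO3 = 4.239 × 10^-3 × 105.99 = 0.4493 g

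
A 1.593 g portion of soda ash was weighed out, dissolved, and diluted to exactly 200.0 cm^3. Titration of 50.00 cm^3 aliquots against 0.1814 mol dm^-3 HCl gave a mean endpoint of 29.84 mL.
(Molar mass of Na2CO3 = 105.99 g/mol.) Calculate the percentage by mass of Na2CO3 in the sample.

Na2CO3 + 2 HCl → 2 NaCl + H2O + CO2
n(HCl) per titration = 0.02984 × 0.1814 = 5.413 × 10^-3 mol
From the 1:2 ratio, n(Na2CO3) in each aliquot = 1/2 × 5.413 × 10^-3 = 2.706 × 10^-3 mol
n(Na2CO3) in the whole flask = 2.706 × 10^-3 × 200.0/50.00 = 0.01083 mol
mass of Na2CO3 = 0.01083 × 105.99 = 1.147 g
% Na2CO3 = 1.147 / 1.593 × 100 = 72.03 %

72.03 %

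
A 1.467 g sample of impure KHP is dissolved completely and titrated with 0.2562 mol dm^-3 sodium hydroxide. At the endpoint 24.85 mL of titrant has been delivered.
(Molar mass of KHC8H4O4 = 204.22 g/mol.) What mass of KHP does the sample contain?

1.300 g

KHC8H4O4 + NaOH → KNaC8H4O4 + H2O
n(NaOH) = 0.02485 L × 0.2562 mol/L = 6.367 × 10^-3 mol
n(KHC8H4O4) = 6.367 × 10^-3 mol (1:1 ratio)
mass of KHC8H4O4 = 6.367 × 10^-3 × 204.22 g/mol = 1.300 g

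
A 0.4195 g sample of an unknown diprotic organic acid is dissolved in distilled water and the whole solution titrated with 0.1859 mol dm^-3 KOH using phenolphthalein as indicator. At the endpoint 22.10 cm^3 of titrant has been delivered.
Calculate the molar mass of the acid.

n(KOH) = 0.02210 L × 0.1859 mol/L = 4.108 × 10^-3 mol
From the 1:2 ratio, n(H2A) = 1/2 × 4.108 × 10^-3 = 2.054 × 10^-3 mol
M = m / n = 0.4195 g / 2.054 × 10^-3 mol = 204.2 g/mol

204.2 g/mol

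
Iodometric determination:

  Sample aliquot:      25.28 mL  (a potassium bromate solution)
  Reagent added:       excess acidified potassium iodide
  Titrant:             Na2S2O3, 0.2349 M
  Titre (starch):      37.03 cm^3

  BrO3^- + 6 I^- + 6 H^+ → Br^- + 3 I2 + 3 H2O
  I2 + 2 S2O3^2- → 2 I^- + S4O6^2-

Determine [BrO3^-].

n(S2O3^2-) = 0.03703 × 0.2349 = 8.698 × 10^-3 mol
n(I2) = n(S2O3^2-)/2 = 4.349 × 10^-3 mol
From the 1:3 ratio, n(BrO3^-) in the aliquot = 1/3 × 4.349 × 10^-3 = 1.450 × 10^-3 mol
[BrO3^-] = 1.450 × 10^-3 / 0.02528 = 0.05735 mol/L

0.05735 M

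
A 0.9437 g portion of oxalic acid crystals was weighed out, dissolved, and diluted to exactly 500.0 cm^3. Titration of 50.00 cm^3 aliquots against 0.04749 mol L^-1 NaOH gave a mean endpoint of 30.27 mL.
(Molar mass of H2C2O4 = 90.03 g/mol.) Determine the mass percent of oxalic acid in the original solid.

H2C2O4 + 2 NaOH → Na2C2O4 + 2 H2O
n(NaOH) per titration = 0.03027 × 0.04749 = 1.438 × 10^-3 mol
From the 1:2 ratio, n(H2C2O4) in each aliquot = 1/2 × 1.438 × 10^-3 = 7.188 × 10^-4 mol
n(H2C2O4) in the whole flask = 7.188 × 10^-4 × 500.0/50.00 = 7.188 × 10^-3 mol
mass of H2C2O4 = 7.188 × 10^-3 × 90.03 = 0.6471 g
% H2C2O4 = 0.6471 / 0.9437 × 100 = 68.57 %

68.57 %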